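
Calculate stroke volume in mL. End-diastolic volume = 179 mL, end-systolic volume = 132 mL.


SV = EDV - ESV
SV = 179 - 132
SV = 47 mL


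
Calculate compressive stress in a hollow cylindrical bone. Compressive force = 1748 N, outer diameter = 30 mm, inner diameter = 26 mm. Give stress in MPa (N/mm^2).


A = pi*(r_o^2 - r_i^2)
r_o = 15 mm, r_i = 13 mm
A = 175.929 mm^2
sigma = F/A = 1748 / 175.929
sigma = 9.936 MPa


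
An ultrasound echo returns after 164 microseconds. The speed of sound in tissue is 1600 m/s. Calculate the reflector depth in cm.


depth = c * t / 2
t = 164 us = 1.6400e-04 s
depth = 1600 * 1.6400e-04 / 2
depth = 0.1312 m = 13.12 cm


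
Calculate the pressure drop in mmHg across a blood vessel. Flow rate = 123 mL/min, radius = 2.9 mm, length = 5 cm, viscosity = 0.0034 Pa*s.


dP = 8*mu*L*Q / (pi*r^4)
Q = 123 mL/min = 2.05e-06 m^3/s
dP = 12.5473 Pa = 12.5473 / 133.322 mmHg = 0.09411 mmHg


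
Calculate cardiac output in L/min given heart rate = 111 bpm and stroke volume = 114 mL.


CO = HR * SV
CO = 111 * 114 / 1000
CO = 12.65 L/min


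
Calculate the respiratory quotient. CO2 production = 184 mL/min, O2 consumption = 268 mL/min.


RQ = VCO2 / VO2
RQ = 184 / 268
RQ = 0.6866


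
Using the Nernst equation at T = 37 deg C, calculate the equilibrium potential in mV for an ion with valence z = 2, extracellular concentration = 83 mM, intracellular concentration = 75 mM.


E = (RT/(zF)) * ln(C_out/C_in)
T = 37 + 273.15 = 310.15 K
E = (8.314 * 310.15 / (2 * 96485)) * ln(83/75)
E = 1.354 mV


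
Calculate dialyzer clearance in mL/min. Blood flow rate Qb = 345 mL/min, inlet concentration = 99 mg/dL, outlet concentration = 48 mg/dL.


K = Qb * (Cb_in - Cb_out) / Cb_in
K = 345 * (99 - 48) / 99
K = 177.7 mL/min


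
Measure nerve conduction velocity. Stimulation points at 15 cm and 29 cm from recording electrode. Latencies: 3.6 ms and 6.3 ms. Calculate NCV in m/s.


Distance = (29 - 15) / 100 = 0.14 m
dt = (6.3 - 3.6) / 1000 = 0.0027 s
NCV = dist / dt = 51.85 m/s


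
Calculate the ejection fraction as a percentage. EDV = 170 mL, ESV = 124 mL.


SV = EDV - ESV = 170 - 124 = 46 mL
EF = SV/EDV * 100 = 46/170 * 100
EF = 27.06%


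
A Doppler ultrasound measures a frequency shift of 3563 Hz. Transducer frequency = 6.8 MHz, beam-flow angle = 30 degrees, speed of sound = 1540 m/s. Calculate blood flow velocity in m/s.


v = fd * c / (2 * f0 * cos(theta))
v = 3563 * 1540 / (2 * 6.8000e+06 * cos(30))
v = 0.4659 m/s


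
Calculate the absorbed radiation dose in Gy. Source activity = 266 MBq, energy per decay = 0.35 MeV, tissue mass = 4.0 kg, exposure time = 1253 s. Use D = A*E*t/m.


A = 266 MBq = 2.6600e+08 Bq
E = 0.35 MeV = 5.607e-14 J
D = A*E*t/m = 2.6600e+08*5.607e-14*1253/4.0
D = 0.004672 Gy


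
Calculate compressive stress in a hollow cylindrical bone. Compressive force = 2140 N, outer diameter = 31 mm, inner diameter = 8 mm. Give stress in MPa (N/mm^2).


A = pi*(r_o^2 - r_i^2)
r_o = 15.5 mm, r_i = 4 mm
A = 704.502 mm^2
sigma = F/A = 2140 / 704.502
sigma = 3.038 MPa


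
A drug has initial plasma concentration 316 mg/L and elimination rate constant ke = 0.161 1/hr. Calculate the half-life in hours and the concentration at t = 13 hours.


t_half = ln(2) / ke = 0.693147 / 0.161 = 4.305 hr
C(t) = C0 * exp(-ke*t) = 316 * exp(-0.161*13)
C(13) = 38.97 mg/L


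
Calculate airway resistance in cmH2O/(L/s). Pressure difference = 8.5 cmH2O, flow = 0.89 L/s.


R = dP / flow
R = 8.5 / 0.89
R = 9.551 cmH2O/(L/s)


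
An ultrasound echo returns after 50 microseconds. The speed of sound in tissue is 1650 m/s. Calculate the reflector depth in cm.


depth = c * t / 2
t = 50 us = 5.0000e-05 s
depth = 1650 * 5.0000e-05 / 2
depth = 0.04125 m = 4.125 cm


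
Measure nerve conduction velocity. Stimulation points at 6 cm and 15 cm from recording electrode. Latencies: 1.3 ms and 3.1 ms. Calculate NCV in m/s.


Distance = (15 - 6) / 100 = 0.09 m
dt = (3.1 - 1.3) / 1000 = 0.0018 s
NCV = dist / dt = 50 m/s


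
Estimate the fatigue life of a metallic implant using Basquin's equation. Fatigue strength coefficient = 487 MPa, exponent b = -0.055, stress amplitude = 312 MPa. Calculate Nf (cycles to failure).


sigma_a = sigma_f' * (2Nf)^b
2Nf = (sigma_a/sigma_f')^(1/b)
2Nf = (312/487)^(1/-0.055)
2Nf = 3280.1793
Nf = 1640


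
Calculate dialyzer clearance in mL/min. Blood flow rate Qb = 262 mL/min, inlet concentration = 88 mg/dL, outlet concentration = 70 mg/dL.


K = Qb * (Cb_in - Cb_out) / Cb_in
K = 262 * (88 - 70) / 88
K = 53.59 mL/min


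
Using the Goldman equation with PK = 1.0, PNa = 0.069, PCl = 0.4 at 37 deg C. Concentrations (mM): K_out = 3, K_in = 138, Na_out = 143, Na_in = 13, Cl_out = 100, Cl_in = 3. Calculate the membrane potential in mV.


Vm = (RT/F)*ln((PK*Ko + PNa*Nao + PCl*Cli)/(PK*Ki + PNa*Nai + PCl*Clo))
Numer = 14.067, Denom = 178.897
Vm = -67.96 mV


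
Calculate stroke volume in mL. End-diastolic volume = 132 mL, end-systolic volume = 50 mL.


SV = EDV - ESV
SV = 132 - 50
SV = 82 mL


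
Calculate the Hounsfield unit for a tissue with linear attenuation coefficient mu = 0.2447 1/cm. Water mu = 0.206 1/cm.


HU = ((mu_tissue - mu_water) / mu_water) * 1000
HU = ((0.2447 - 0.206) / 0.206) * 1000
HU = 187.9


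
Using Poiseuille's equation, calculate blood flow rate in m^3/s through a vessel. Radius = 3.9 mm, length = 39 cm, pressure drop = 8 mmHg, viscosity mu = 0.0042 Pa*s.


Q = pi*r^4*dP / (8*mu*L)
r = 0.0039 m, L = 0.39 m
dP = 8 mmHg = 1066.576 Pa
Q = 5.9156e-05 m^3/s


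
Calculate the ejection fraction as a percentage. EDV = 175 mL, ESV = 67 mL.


SV = EDV - ESV = 175 - 67 = 108 mL
EF = SV/EDV * 100 = 108/175 * 100
EF = 61.71%


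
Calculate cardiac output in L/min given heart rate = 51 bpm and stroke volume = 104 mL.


CO = HR * SV
CO = 51 * 104 / 1000
CO = 5.304 L/min


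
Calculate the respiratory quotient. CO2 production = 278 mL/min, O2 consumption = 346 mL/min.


RQ = VCO2 / VO2
RQ = 278 / 346
RQ = 0.8035


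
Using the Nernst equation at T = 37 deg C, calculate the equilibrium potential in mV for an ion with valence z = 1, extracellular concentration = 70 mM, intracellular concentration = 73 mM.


E = (RT/(zF)) * ln(C_out/C_in)
T = 37 + 273.15 = 310.15 K
E = (8.314 * 310.15 / (1 * 96485)) * ln(70/73)
E = -1.122 mV


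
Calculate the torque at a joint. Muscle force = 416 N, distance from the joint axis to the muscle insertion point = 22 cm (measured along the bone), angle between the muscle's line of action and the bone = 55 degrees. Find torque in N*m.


Torque = F * d * sin(theta)   (moment arm = d*sin(theta))
d = 22 cm = 0.22 m
Torque = 416 * 0.22 * sin(55)
Torque = 74.97 N*m


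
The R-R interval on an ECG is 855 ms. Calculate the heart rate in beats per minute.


HR = 60 / RR_interval(s)
RR = 855 ms = 0.855 s
HR = 60 / 0.855 = 70.18 bpm


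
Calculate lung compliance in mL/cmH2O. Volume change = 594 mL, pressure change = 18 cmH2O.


C = dV / dP
C = 594 / 18
C = 33 mL/cmH2O


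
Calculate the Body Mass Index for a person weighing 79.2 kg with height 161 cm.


BMI = weight / height^2
height = 161 cm = 1.61 m
BMI = 79.2 / 1.61^2
BMI = 30.55 kg/m^2


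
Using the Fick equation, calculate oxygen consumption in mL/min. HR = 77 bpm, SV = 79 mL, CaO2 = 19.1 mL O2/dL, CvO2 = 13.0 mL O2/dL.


CO = HR*SV = 77*79/1000 = 6.083 L/min
a-v O2 diff = 19.1 - 13.0 = 6.1 mL/dL
VO2 = CO * (CaO2-CvO2) * 10 dL/L
VO2 = 6.083 * 6.1 * 10
VO2 = 371.1 mL/min


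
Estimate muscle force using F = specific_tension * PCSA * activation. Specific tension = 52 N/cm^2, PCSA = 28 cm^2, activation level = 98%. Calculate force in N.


F = sigma * PCSA * activation
F = 52 * 28 * 0.98
F = 1427 N


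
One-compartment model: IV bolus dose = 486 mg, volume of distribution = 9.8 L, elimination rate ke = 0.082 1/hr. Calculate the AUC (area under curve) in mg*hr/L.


C0 = Dose/Vd = 486/9.8 = 49.5918 mg/L
AUC = C0/ke = 49.5918/0.082
AUC = 604.8 mg*hr/L


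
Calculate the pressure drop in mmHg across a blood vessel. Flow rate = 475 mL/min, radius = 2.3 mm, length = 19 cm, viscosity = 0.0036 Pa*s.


dP = 8*mu*L*Q / (pi*r^4)
Q = 475 mL/min = 7.91667e-06 m^3/s
dP = 492.751 Pa = 492.751 / 133.322 mmHg = 3.696 mmHg


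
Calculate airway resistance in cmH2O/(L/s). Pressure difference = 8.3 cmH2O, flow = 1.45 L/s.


R = dP / flow
R = 8.3 / 1.45
R = 5.724 cmH2O/(L/s)


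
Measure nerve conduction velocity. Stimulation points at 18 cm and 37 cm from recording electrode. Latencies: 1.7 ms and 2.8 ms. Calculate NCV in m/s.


Distance = (37 - 18) / 100 = 0.19 m
dt = (2.8 - 1.7) / 1000 = 0.0011 s
NCV = dist / dt = 172.7 m/s


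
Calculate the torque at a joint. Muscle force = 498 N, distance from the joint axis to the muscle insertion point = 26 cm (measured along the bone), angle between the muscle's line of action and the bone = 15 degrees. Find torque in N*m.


Torque = F * d * sin(theta)   (moment arm = d*sin(theta))
d = 26 cm = 0.26 m
Torque = 498 * 0.26 * sin(15)
Torque = 33.51 N*m


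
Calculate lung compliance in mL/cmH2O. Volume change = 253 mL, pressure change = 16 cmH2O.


C = dV / dP
C = 253 / 16
C = 15.81 mL/cmH2O


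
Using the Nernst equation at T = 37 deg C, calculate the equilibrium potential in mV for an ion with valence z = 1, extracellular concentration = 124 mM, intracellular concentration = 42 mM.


E = (RT/(zF)) * ln(C_out/C_in)
T = 37 + 273.15 = 310.15 K
E = (8.314 * 310.15 / (1 * 96485)) * ln(124/42)
E = 28.93 mV


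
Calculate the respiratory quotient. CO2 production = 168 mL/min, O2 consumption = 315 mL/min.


RQ = VCO2 / VO2
RQ = 168 / 315
RQ = 0.5333


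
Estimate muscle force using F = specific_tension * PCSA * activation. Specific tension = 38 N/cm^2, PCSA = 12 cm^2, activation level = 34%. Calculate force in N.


F = sigma * PCSA * activation
F = 38 * 12 * 0.34
F = 155 N


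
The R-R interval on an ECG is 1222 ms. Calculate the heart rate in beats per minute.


HR = 60 / RR_interval(s)
RR = 1222 ms = 1.222 s
HR = 60 / 1.222 = 49.1 bpm


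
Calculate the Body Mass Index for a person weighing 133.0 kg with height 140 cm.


BMI = weight / height^2
height = 140 cm = 1.4 m
BMI = 133.0 / 1.4^2
BMI = 67.86 kg/m^2


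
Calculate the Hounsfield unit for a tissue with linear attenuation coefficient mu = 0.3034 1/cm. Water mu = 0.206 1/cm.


HU = ((mu_tissue - mu_water) / mu_water) * 1000
HU = ((0.3034 - 0.206) / 0.206) * 1000
HU = 472.8


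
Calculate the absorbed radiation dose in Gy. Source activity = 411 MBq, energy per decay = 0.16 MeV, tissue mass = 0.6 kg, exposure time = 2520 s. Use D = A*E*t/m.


A = 411 MBq = 4.1100e+08 Bq
E = 0.16 MeV = 2.5632e-14 J
D = A*E*t/m = 4.1100e+08*2.5632e-14*2520/0.6
D = 0.04425 Gy


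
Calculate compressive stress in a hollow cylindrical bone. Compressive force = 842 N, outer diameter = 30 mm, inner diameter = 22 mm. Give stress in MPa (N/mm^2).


A = pi*(r_o^2 - r_i^2)
r_o = 15 mm, r_i = 11 mm
A = 326.726 mm^2
sigma = F/A = 842 / 326.726
sigma = 2.577 MPa


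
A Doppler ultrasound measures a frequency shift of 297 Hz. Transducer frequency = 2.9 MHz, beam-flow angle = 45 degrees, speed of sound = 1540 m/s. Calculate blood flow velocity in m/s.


v = fd * c / (2 * f0 * cos(theta))
v = 297 * 1540 / (2 * 2.9000e+06 * cos(45))
v = 0.1115 m/s


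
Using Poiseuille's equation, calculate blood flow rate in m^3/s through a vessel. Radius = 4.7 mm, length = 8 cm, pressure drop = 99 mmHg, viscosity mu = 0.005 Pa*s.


Q = pi*r^4*dP / (8*mu*L)
r = 0.0047 m, L = 0.08 m
dP = 99 mmHg = 13198.878 Pa
Q = 0.006323 m^3/s


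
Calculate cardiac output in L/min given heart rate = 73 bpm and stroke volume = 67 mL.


CO = HR * SV
CO = 73 * 67 / 1000
CO = 4.891 L/min


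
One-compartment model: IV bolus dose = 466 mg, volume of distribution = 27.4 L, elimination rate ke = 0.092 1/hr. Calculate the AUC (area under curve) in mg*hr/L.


C0 = Dose/Vd = 466/27.4 = 17.0073 mg/L
AUC = C0/ke = 17.0073/0.092
AUC = 184.9 mg*hr/L


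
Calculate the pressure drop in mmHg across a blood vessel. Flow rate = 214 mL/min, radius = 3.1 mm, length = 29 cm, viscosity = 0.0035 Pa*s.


dP = 8*mu*L*Q / (pi*r^4)
Q = 214 mL/min = 3.56667e-06 m^3/s
dP = 99.8211 Pa = 99.8211 / 133.322 mmHg = 0.7487 mmHg


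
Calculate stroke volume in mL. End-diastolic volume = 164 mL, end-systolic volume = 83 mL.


SV = EDV - ESV
SV = 164 - 83
SV = 81 mL


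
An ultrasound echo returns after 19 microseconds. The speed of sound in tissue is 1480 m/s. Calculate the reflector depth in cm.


depth = c * t / 2
t = 19 us = 1.9000e-05 s
depth = 1480 * 1.9000e-05 / 2
depth = 0.01406 m = 1.406 cm


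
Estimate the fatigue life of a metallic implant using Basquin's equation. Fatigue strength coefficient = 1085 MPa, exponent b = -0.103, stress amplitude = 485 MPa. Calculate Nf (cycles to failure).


sigma_a = sigma_f' * (2Nf)^b
2Nf = (sigma_a/sigma_f')^(1/b)
2Nf = (485/1085)^(1/-0.103)
2Nf = 2483.2996
Nf = 1242


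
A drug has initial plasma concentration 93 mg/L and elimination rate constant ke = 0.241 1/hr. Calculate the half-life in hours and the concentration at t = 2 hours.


t_half = ln(2) / ke = 0.693147 / 0.241 = 2.876 hr
C(t) = C0 * exp(-ke*t) = 93 * exp(-0.241*2)
C(2) = 57.43 mg/L


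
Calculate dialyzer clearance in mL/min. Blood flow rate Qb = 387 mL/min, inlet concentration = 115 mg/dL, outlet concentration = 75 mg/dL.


K = Qb * (Cb_in - Cb_out) / Cb_in
K = 387 * (115 - 75) / 115
K = 134.6 mL/min


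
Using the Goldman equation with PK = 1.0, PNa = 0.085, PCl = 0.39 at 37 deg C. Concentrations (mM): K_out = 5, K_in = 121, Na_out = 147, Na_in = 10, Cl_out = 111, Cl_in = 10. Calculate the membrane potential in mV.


Vm = (RT/F)*ln((PK*Ko + PNa*Nao + PCl*Cli)/(PK*Ki + PNa*Nai + PCl*Clo))
Numer = 21.395, Denom = 165.14
Vm = -54.62 mV


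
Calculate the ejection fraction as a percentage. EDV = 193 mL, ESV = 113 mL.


SV = EDV - ESV = 193 - 113 = 80 mL
EF = SV/EDV * 100 = 80/193 * 100
EF = 41.45%


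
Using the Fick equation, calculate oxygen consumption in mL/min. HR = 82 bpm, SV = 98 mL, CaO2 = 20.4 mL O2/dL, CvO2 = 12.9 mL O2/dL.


CO = HR*SV = 82*98/1000 = 8.036 L/min
a-v O2 diff = 20.4 - 12.9 = 7.5 mL/dL
VO2 = CO * (CaO2-CvO2) * 10 dL/L
VO2 = 8.036 * 7.5 * 10
VO2 = 602.7 mL/min


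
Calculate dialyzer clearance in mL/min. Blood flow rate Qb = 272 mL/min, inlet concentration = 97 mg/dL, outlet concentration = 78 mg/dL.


K = Qb * (Cb_in - Cb_out) / Cb_in
K = 272 * (97 - 78) / 97
K = 53.28 mL/min


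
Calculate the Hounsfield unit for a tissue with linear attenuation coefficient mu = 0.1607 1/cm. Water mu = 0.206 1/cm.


HU = ((mu_tissue - mu_water) / mu_water) * 1000
HU = ((0.1607 - 0.206) / 0.206) * 1000
HU = -219.9


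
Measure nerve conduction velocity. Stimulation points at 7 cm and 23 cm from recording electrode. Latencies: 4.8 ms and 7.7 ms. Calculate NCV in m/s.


Distance = (23 - 7) / 100 = 0.16 m
dt = (7.7 - 4.8) / 1000 = 0.0029 s
NCV = dist / dt = 55.17 m/s


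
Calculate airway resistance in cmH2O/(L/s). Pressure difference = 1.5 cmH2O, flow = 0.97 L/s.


R = dP / flow
R = 1.5 / 0.97
R = 1.546 cmH2O/(L/s)


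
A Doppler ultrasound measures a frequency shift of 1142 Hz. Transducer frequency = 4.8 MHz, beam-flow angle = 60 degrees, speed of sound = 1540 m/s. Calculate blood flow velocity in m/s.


v = fd * c / (2 * f0 * cos(theta))
v = 1142 * 1540 / (2 * 4.8000e+06 * cos(60))
v = 0.3664 m/s


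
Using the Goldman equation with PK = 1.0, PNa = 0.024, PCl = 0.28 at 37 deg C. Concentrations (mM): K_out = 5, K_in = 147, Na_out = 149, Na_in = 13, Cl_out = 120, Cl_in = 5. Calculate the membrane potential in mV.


Vm = (RT/F)*ln((PK*Ko + PNa*Nao + PCl*Cli)/(PK*Ki + PNa*Nai + PCl*Clo))
Numer = 9.976, Denom = 180.912
Vm = -77.45 mV


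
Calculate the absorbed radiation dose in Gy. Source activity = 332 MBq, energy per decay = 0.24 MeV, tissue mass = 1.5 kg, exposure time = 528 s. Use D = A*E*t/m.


A = 332 MBq = 3.3200e+08 Bq
E = 0.24 MeV = 3.8448e-14 J
D = A*E*t/m = 3.3200e+08*3.8448e-14*528/1.5
D = 0.004493 Gy


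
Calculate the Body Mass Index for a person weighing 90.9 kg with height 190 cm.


BMI = weight / height^2
height = 190 cm = 1.9 m
BMI = 90.9 / 1.9^2
BMI = 25.18 kg/m^2


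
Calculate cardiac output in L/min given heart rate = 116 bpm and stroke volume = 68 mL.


CO = HR * SV
CO = 116 * 68 / 1000
CO = 7.888 L/min


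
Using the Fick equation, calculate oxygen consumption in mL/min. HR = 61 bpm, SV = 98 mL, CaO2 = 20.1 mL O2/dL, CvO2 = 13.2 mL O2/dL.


CO = HR*SV = 61*98/1000 = 5.978 L/min
a-v O2 diff = 20.1 - 13.2 = 6.9 mL/dL
VO2 = CO * (CaO2-CvO2) * 10 dL/L
VO2 = 5.978 * 6.9 * 10
VO2 = 412.5 mL/min


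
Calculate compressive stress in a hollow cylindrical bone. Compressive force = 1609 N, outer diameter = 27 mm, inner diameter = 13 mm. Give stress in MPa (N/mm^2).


A = pi*(r_o^2 - r_i^2)
r_o = 13.5 mm, r_i = 6.5 mm
A = 439.823 mm^2
sigma = F/A = 1609 / 439.823
sigma = 3.658 MPa


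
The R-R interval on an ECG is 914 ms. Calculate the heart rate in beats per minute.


HR = 60 / RR_interval(s)
RR = 914 ms = 0.914 s
HR = 60 / 0.914 = 65.65 bpm


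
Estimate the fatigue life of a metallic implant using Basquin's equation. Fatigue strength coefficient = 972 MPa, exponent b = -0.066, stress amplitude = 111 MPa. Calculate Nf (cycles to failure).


sigma_a = sigma_f' * (2Nf)^b
2Nf = (sigma_a/sigma_f')^(1/b)
2Nf = (111/972)^(1/-0.066)
2Nf = 1.896394e+14
Nf = 9.4820e+13


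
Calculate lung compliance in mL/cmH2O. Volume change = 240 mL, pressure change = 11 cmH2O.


C = dV / dP
C = 240 / 11
C = 21.82 mL/cmH2O


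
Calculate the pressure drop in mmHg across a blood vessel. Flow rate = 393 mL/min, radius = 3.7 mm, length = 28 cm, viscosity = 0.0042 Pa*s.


dP = 8*mu*L*Q / (pi*r^4)
Q = 393 mL/min = 6.55e-06 m^3/s
dP = 104.66 Pa = 104.66 / 133.322 mmHg = 0.785 mmHg


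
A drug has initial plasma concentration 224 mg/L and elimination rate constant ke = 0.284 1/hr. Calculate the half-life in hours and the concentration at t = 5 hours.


t_half = ln(2) / ke = 0.693147 / 0.284 = 2.441 hr
C(t) = C0 * exp(-ke*t) = 224 * exp(-0.284*5)
C(5) = 54.14 mg/L


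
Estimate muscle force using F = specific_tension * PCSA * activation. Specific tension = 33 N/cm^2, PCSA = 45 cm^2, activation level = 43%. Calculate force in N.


F = sigma * PCSA * activation
F = 33 * 45 * 0.43
F = 638.5 N


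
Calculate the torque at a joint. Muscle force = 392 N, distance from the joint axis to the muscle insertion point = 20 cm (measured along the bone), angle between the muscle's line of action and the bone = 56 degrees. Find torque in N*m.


Torque = F * d * sin(theta)   (moment arm = d*sin(theta))
d = 20 cm = 0.2 m
Torque = 392 * 0.2 * sin(56)
Torque = 65 N*m


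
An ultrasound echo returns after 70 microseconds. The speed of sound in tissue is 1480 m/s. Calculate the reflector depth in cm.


depth = c * t / 2
t = 70 us = 7.0000e-05 s
depth = 1480 * 7.0000e-05 / 2
depth = 0.0518 m = 5.18 cm


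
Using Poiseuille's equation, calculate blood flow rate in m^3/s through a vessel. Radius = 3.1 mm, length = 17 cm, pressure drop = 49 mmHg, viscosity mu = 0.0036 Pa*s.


Q = pi*r^4*dP / (8*mu*L)
r = 0.0031 m, L = 0.17 m
dP = 49 mmHg = 6532.778 Pa
Q = 3.8713e-04 m^3/s


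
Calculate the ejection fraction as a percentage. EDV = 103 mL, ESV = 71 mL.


SV = EDV - ESV = 103 - 71 = 32 mL
EF = SV/EDV * 100 = 32/103 * 100
EF = 31.07%


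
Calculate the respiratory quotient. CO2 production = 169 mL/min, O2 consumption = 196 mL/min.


RQ = VCO2 / VO2
RQ = 169 / 196
RQ = 0.8622


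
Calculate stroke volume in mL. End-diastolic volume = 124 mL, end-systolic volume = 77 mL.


SV = EDV - ESV
SV = 124 - 77
SV = 47 mL


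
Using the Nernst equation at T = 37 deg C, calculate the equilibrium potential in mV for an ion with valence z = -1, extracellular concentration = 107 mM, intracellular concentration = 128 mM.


E = (RT/(zF)) * ln(C_out/C_in)
T = 37 + 273.15 = 310.15 K
E = (8.314 * 310.15 / (-1 * 96485)) * ln(107/128)
E = 4.789 mV


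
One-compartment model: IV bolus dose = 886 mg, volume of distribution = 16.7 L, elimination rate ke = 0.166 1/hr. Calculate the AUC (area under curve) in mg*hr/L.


C0 = Dose/Vd = 886/16.7 = 53.0539 mg/L
AUC = C0/ke = 53.0539/0.166
AUC = 319.6 mg*hr/L


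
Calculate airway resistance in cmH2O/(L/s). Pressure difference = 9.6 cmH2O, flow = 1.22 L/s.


R = dP / flow
R = 9.6 / 1.22
R = 7.869 cmH2O/(L/s)


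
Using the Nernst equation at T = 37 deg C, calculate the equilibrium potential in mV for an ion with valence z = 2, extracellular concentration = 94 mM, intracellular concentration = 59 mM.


E = (RT/(zF)) * ln(C_out/C_in)
T = 37 + 273.15 = 310.15 K
E = (8.314 * 310.15 / (2 * 96485)) * ln(94/59)
E = 6.224 mV


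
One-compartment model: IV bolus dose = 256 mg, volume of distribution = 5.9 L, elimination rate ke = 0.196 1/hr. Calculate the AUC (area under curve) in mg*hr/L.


C0 = Dose/Vd = 256/5.9 = 43.3898 mg/L
AUC = C0/ke = 43.3898/0.196
AUC = 221.4 mg*hr/L


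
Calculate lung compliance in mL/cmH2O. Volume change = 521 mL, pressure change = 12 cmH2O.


C = dV / dP
C = 521 / 12
C = 43.42 mL/cmH2O


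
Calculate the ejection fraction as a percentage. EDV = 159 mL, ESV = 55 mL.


SV = EDV - ESV = 159 - 55 = 104 mL
EF = SV/EDV * 100 = 104/159 * 100
EF = 65.41%


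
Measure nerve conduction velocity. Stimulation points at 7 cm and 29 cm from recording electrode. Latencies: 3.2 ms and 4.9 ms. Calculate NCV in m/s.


Distance = (29 - 7) / 100 = 0.22 m
dt = (4.9 - 3.2) / 1000 = 0.0017 s
NCV = dist / dt = 129.4 m/s


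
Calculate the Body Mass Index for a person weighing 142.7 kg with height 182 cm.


BMI = weight / height^2
height = 182 cm = 1.82 m
BMI = 142.7 / 1.82^2
BMI = 43.08 kg/m^2


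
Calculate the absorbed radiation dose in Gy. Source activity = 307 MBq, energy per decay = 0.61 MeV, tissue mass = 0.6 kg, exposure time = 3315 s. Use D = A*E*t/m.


A = 307 MBq = 3.0700e+08 Bq
E = 0.61 MeV = 9.7722e-14 J
D = A*E*t/m = 3.0700e+08*9.7722e-14*3315/0.6
D = 0.1658 Gy


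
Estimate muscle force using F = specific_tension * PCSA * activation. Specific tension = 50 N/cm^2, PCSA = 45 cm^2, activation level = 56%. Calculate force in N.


F = sigma * PCSA * activation
F = 50 * 45 * 0.56
F = 1260 N


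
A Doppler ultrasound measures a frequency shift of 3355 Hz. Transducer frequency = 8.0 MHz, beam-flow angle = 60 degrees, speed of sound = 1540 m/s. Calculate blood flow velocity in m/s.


v = fd * c / (2 * f0 * cos(theta))
v = 3355 * 1540 / (2 * 8.0000e+06 * cos(60))
v = 0.6458 m/s


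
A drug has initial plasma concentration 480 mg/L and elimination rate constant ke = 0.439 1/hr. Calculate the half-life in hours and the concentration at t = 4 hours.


t_half = ln(2) / ke = 0.693147 / 0.439 = 1.579 hr
C(t) = C0 * exp(-ke*t) = 480 * exp(-0.439*4)
C(4) = 82.91 mg/L


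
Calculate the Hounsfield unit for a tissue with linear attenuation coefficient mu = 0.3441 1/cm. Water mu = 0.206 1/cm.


HU = ((mu_tissue - mu_water) / mu_water) * 1000
HU = ((0.3441 - 0.206) / 0.206) * 1000
HU = 670.4


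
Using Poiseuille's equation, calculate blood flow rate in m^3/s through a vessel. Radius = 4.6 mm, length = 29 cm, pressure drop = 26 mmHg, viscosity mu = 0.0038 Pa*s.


Q = pi*r^4*dP / (8*mu*L)
r = 0.0046 m, L = 0.29 m
dP = 26 mmHg = 3466.372 Pa
Q = 5.5308e-04 m^3/s


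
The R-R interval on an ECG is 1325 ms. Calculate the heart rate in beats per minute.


HR = 60 / RR_interval(s)
RR = 1325 ms = 1.325 s
HR = 60 / 1.325 = 45.28 bpm


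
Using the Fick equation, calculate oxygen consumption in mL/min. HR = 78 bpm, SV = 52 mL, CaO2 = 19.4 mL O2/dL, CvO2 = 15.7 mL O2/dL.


CO = HR*SV = 78*52/1000 = 4.056 L/min
a-v O2 diff = 19.4 - 15.7 = 3.7 mL/dL
VO2 = CO * (CaO2-CvO2) * 10 dL/L
VO2 = 4.056 * 3.7 * 10
VO2 = 150.1 mL/min


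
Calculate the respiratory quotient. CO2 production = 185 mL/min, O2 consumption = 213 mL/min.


RQ = VCO2 / VO2
RQ = 185 / 213
RQ = 0.8685


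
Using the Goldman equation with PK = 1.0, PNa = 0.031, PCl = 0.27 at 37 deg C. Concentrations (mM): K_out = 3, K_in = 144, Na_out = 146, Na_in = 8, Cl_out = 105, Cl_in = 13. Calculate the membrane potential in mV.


Vm = (RT/F)*ln((PK*Ko + PNa*Nao + PCl*Cli)/(PK*Ki + PNa*Nai + PCl*Clo))
Numer = 11.036, Denom = 172.598
Vm = -73.49 mV


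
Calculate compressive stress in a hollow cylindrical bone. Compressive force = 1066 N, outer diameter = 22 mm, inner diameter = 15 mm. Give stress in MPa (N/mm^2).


A = pi*(r_o^2 - r_i^2)
r_o = 11 mm, r_i = 7.5 mm
A = 203.418 mm^2
sigma = F/A = 1066 / 203.418
sigma = 5.24 MPa


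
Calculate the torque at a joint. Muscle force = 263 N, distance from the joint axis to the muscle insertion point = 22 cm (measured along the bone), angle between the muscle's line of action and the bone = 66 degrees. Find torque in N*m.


Torque = F * d * sin(theta)   (moment arm = d*sin(theta))
d = 22 cm = 0.22 m
Torque = 263 * 0.22 * sin(66)
Torque = 52.86 N*m


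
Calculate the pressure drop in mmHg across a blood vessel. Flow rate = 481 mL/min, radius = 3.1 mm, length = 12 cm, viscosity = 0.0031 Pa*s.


dP = 8*mu*L*Q / (pi*r^4)
Q = 481 mL/min = 8.01667e-06 m^3/s
dP = 82.23 Pa = 82.23 / 133.322 mmHg = 0.6168 mmHg


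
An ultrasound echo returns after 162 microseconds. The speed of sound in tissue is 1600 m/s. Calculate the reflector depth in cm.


depth = c * t / 2
t = 162 us = 1.6200e-04 s
depth = 1600 * 1.6200e-04 / 2
depth = 0.1296 m = 12.96 cm


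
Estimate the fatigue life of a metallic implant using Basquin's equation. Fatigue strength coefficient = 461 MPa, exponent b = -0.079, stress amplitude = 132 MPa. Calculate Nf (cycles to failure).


sigma_a = sigma_f' * (2Nf)^b
2Nf = (sigma_a/sigma_f')^(1/b)
2Nf = (132/461)^(1/-0.079)
2Nf = 7499378
Nf = 3.7497e+06


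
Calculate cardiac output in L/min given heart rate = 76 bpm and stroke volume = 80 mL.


CO = HR * SV
CO = 76 * 80 / 1000
CO = 6.08 L/min


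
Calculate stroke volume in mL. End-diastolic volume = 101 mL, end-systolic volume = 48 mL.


SV = EDV - ESV
SV = 101 - 48
SV = 53 mL


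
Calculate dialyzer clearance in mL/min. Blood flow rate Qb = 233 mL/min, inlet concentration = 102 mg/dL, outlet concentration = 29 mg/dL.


K = Qb * (Cb_in - Cb_out) / Cb_in
K = 233 * (102 - 29) / 102
K = 166.8 mL/min


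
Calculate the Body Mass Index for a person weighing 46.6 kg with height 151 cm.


BMI = weight / height^2
height = 151 cm = 1.51 m
BMI = 46.6 / 1.51^2
BMI = 20.44 kg/m^2


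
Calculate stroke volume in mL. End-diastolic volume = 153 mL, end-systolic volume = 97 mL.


SV = EDV - ESV
SV = 153 - 97
SV = 56 mL


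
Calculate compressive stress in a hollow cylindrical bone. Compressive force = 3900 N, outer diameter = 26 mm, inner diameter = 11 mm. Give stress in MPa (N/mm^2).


A = pi*(r_o^2 - r_i^2)
r_o = 13 mm, r_i = 5.5 mm
A = 435.896 mm^2
sigma = F/A = 3900 / 435.896
sigma = 8.947 MPa


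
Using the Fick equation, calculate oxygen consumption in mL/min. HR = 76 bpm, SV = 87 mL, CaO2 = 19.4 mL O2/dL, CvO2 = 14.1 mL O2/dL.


CO = HR*SV = 76*87/1000 = 6.612 L/min
a-v O2 diff = 19.4 - 14.1 = 5.3 mL/dL
VO2 = CO * (CaO2-CvO2) * 10 dL/L
VO2 = 6.612 * 5.3 * 10
VO2 = 350.4 mL/min


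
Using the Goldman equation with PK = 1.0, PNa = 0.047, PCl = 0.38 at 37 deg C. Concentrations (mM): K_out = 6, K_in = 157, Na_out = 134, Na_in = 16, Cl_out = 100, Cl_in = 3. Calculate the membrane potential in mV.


Vm = (RT/F)*ln((PK*Ko + PNa*Nao + PCl*Cli)/(PK*Ki + PNa*Nai + PCl*Clo))
Numer = 13.438, Denom = 195.752
Vm = -71.59 mV


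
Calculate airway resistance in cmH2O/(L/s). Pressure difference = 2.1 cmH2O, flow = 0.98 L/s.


R = dP / flow
R = 2.1 / 0.98
R = 2.143 cmH2O/(L/s)


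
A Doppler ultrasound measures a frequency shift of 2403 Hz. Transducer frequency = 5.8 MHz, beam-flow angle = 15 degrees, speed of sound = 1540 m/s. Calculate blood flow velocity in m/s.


v = fd * c / (2 * f0 * cos(theta))
v = 2403 * 1540 / (2 * 5.8000e+06 * cos(15))
v = 0.3303 m/s


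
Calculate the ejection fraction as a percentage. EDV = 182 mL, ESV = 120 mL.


SV = EDV - ESV = 182 - 120 = 62 mL
EF = SV/EDV * 100 = 62/182 * 100
EF = 34.07%


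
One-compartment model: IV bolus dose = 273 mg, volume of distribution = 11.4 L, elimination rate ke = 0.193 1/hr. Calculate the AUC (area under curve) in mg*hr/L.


C0 = Dose/Vd = 273/11.4 = 23.9474 mg/L
AUC = C0/ke = 23.9474/0.193
AUC = 124.1 mg*hr/L


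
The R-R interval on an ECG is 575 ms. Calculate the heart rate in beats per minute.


HR = 60 / RR_interval(s)
RR = 575 ms = 0.575 s
HR = 60 / 0.575 = 104.3 bpm


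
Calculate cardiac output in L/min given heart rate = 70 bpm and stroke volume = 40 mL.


CO = HR * SV
CO = 70 * 40 / 1000
CO = 2.8 L/min


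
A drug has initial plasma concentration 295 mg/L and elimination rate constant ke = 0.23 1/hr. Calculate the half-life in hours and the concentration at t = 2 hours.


t_half = ln(2) / ke = 0.693147 / 0.23 = 3.014 hr
C(t) = C0 * exp(-ke*t) = 295 * exp(-0.23*2)
C(2) = 186.2 mg/L


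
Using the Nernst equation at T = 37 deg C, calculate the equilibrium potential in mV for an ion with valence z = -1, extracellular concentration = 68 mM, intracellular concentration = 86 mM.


E = (RT/(zF)) * ln(C_out/C_in)
T = 37 + 273.15 = 310.15 K
E = (8.314 * 310.15 / (-1 * 96485)) * ln(68/86)
E = 6.276 mV


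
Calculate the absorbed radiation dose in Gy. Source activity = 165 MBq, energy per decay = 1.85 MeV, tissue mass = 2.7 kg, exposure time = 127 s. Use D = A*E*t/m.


A = 165 MBq = 1.6500e+08 Bq
E = 1.85 MeV = 2.9637e-13 J
D = A*E*t/m = 1.6500e+08*2.9637e-13*127/2.7
D = 0.0023 Gy


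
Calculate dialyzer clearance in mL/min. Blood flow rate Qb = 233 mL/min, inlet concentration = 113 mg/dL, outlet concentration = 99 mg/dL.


K = Qb * (Cb_in - Cb_out) / Cb_in
K = 233 * (113 - 99) / 113
K = 28.87 mL/min


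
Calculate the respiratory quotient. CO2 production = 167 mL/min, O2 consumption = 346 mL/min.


RQ = VCO2 / VO2
RQ = 167 / 346
RQ = 0.4827


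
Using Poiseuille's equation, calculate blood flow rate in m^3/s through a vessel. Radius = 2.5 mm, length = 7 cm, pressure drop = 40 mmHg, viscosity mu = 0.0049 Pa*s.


Q = pi*r^4*dP / (8*mu*L)
r = 0.0025 m, L = 0.07 m
dP = 40 mmHg = 5332.88 Pa
Q = 2.3850e-04 m^3/s


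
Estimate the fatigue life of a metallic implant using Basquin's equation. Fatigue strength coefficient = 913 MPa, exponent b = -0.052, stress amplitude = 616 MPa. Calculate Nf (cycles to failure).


sigma_a = sigma_f' * (2Nf)^b
2Nf = (sigma_a/sigma_f')^(1/b)
2Nf = (616/913)^(1/-0.052)
2Nf = 1933.5144
Nf = 966.8


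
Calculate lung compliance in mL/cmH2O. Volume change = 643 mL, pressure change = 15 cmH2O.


C = dV / dP
C = 643 / 15
C = 42.87 mL/cmH2O


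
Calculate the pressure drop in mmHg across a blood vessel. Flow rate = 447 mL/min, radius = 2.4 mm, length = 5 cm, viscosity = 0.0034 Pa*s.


dP = 8*mu*L*Q / (pi*r^4)
Q = 447 mL/min = 7.45e-06 m^3/s
dP = 97.2076 Pa = 97.2076 / 133.322 mmHg = 0.7291 mmHg


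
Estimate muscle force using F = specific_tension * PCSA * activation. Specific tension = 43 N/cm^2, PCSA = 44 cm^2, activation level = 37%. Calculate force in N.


F = sigma * PCSA * activation
F = 43 * 44 * 0.37
F = 700 N


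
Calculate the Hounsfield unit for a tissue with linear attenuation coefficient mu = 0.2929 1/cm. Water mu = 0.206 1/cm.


HU = ((mu_tissue - mu_water) / mu_water) * 1000
HU = ((0.2929 - 0.206) / 0.206) * 1000
HU = 421.8


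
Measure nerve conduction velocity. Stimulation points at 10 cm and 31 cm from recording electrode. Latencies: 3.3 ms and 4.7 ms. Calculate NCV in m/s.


Distance = (31 - 10) / 100 = 0.21 m
dt = (4.7 - 3.3) / 1000 = 0.0014 s
NCV = dist / dt = 150 m/s


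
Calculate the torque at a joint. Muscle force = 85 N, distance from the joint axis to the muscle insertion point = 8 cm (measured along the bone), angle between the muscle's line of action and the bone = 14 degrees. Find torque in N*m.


Torque = F * d * sin(theta)   (moment arm = d*sin(theta))
d = 8 cm = 0.08 m
Torque = 85 * 0.08 * sin(14)
Torque = 1.645 N*m


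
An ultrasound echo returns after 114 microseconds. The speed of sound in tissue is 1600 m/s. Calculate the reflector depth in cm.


depth = c * t / 2
t = 114 us = 1.1400e-04 s
depth = 1600 * 1.1400e-04 / 2
depth = 0.0912 m = 9.12 cm


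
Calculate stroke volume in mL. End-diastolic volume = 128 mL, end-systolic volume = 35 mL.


SV = EDV - ESV
SV = 128 - 35
SV = 93 mL


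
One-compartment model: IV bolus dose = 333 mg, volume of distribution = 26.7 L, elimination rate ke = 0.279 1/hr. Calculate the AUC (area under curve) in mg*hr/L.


C0 = Dose/Vd = 333/26.7 = 12.4719 mg/L
AUC = C0/ke = 12.4719/0.279
AUC = 44.7 mg*hr/L


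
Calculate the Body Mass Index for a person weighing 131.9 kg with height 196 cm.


BMI = weight / height^2
height = 196 cm = 1.96 m
BMI = 131.9 / 1.96^2
BMI = 34.33 kg/m^2


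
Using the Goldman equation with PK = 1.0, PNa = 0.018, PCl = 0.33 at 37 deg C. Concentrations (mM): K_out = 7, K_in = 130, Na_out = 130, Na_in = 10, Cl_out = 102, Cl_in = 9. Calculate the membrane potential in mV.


Vm = (RT/F)*ln((PK*Ko + PNa*Nao + PCl*Cli)/(PK*Ki + PNa*Nai + PCl*Clo))
Numer = 12.31, Denom = 163.84
Vm = -69.18 mV


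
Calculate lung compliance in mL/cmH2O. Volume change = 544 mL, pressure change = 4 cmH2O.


C = dV / dP
C = 544 / 4
C = 136 mL/cmH2O


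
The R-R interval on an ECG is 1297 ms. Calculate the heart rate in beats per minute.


HR = 60 / RR_interval(s)
RR = 1297 ms = 1.297 s
HR = 60 / 1.297 = 46.26 bpm


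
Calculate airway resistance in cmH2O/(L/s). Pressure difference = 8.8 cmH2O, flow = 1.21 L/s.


R = dP / flow
R = 8.8 / 1.21
R = 7.273 cmH2O/(L/s)


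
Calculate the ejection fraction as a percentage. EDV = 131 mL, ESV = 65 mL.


SV = EDV - ESV = 131 - 65 = 66 mL
EF = SV/EDV * 100 = 66/131 * 100
EF = 50.38%


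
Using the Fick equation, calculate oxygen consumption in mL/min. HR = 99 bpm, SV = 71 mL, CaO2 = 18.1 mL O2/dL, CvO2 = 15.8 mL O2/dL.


CO = HR*SV = 99*71/1000 = 7.029 L/min
a-v O2 diff = 18.1 - 15.8 = 2.3 mL/dL
VO2 = CO * (CaO2-CvO2) * 10 dL/L
VO2 = 7.029 * 2.3 * 10
VO2 = 161.7 mL/min


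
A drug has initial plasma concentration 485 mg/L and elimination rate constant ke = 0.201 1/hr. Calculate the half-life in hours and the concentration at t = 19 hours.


t_half = ln(2) / ke = 0.693147 / 0.201 = 3.448 hr
C(t) = C0 * exp(-ke*t) = 485 * exp(-0.201*19)
C(19) = 10.65 mg/L


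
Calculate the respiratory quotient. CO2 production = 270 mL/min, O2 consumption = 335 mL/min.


RQ = VCO2 / VO2
RQ = 270 / 335
RQ = 0.806


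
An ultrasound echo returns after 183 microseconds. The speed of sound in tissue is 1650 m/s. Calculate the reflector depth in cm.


depth = c * t / 2
t = 183 us = 1.8300e-04 s
depth = 1650 * 1.8300e-04 / 2
depth = 0.150975 m = 15.0975 cm


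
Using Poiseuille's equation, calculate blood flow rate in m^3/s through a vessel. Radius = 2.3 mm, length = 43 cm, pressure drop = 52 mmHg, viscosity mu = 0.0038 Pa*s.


Q = pi*r^4*dP / (8*mu*L)
r = 0.0023 m, L = 0.43 m
dP = 52 mmHg = 6932.744 Pa
Q = 4.6626e-05 m^3/s


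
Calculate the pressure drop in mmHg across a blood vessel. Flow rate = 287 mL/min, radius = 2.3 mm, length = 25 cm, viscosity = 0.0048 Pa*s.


dP = 8*mu*L*Q / (pi*r^4)
Q = 287 mL/min = 4.78333e-06 m^3/s
dP = 522.324 Pa = 522.324 / 133.322 mmHg = 3.918 mmHg


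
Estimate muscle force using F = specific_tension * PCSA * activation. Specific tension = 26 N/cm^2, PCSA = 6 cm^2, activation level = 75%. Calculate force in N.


F = sigma * PCSA * activation
F = 26 * 6 * 0.75
F = 117 N


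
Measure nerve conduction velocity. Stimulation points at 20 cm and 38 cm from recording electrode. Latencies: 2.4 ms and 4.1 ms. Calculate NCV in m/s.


Distance = (38 - 20) / 100 = 0.18 m
dt = (4.1 - 2.4) / 1000 = 0.0017 s
NCV = dist / dt = 105.9 m/s


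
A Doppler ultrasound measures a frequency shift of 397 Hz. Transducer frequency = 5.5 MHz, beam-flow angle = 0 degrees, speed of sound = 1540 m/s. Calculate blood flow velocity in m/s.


v = fd * c / (2 * f0 * cos(theta))
v = 397 * 1540 / (2 * 5.5000e+06 * cos(0))
v = 0.05558 m/s


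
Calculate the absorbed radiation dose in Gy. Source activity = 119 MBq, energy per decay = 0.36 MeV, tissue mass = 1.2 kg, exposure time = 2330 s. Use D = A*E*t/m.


A = 119 MBq = 1.1900e+08 Bq
E = 0.36 MeV = 5.7672e-14 J
D = A*E*t/m = 1.1900e+08*5.7672e-14*2330/1.2
D = 0.01333 Gy


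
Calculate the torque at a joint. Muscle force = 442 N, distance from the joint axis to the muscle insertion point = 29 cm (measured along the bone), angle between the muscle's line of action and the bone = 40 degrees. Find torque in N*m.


Torque = F * d * sin(theta)   (moment arm = d*sin(theta))
d = 29 cm = 0.29 m
Torque = 442 * 0.29 * sin(40)
Torque = 82.39 N*m


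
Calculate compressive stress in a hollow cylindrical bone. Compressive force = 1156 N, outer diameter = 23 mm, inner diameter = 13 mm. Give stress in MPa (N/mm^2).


A = pi*(r_o^2 - r_i^2)
r_o = 11.5 mm, r_i = 6.5 mm
A = 282.743 mm^2
sigma = F/A = 1156 / 282.743
sigma = 4.089 MPa


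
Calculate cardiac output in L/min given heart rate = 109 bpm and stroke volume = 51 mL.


CO = HR * SV
CO = 109 * 51 / 1000
CO = 5.559 L/min


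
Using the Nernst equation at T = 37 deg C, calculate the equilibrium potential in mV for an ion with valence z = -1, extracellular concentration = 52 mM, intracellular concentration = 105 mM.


E = (RT/(zF)) * ln(C_out/C_in)
T = 37 + 273.15 = 310.15 K
E = (8.314 * 310.15 / (-1 * 96485)) * ln(52/105)
E = 18.78 mV


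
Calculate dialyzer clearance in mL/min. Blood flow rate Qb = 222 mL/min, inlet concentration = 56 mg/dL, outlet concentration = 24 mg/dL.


K = Qb * (Cb_in - Cb_out) / Cb_in
K = 222 * (56 - 24) / 56
K = 126.9 mL/min


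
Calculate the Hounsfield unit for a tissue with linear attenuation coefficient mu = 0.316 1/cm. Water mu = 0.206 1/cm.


HU = ((mu_tissue - mu_water) / mu_water) * 1000
HU = ((0.316 - 0.206) / 0.206) * 1000
HU = 534


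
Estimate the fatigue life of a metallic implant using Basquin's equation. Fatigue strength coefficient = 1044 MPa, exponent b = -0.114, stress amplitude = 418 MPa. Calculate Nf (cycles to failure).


sigma_a = sigma_f' * (2Nf)^b
2Nf = (sigma_a/sigma_f')^(1/b)
2Nf = (418/1044)^(1/-0.114)
2Nf = 3069.4074
Nf = 1535


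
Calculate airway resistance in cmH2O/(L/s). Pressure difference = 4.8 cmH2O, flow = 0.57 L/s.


R = dP / flow
R = 4.8 / 0.57
R = 8.421 cmH2O/(L/s)


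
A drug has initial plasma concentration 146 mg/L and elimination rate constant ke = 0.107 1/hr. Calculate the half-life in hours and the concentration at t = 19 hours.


t_half = ln(2) / ke = 0.693147 / 0.107 = 6.478 hr
C(t) = C0 * exp(-ke*t) = 146 * exp(-0.107*19)
C(19) = 19.12 mg/L


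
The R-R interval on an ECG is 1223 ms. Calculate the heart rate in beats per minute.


HR = 60 / RR_interval(s)
RR = 1223 ms = 1.223 s
HR = 60 / 1.223 = 49.06 bpm


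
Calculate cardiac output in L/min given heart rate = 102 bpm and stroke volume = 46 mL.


CO = HR * SV
CO = 102 * 46 / 1000
CO = 4.692 L/min


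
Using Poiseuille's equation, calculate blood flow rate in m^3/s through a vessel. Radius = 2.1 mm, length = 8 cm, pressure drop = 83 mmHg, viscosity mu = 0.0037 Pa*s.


Q = pi*r^4*dP / (8*mu*L)
r = 0.0021 m, L = 0.08 m
dP = 83 mmHg = 11065.726 Pa
Q = 2.8551e-04 m^3/s
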